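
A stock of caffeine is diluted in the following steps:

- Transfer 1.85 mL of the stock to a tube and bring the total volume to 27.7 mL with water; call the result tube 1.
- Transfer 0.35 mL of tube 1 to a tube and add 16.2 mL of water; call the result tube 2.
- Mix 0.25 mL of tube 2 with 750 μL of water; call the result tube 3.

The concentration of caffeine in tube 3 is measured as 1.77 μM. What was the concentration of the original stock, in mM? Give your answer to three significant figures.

5.01 mM

Step 1: 1.85 mL brought to 27.7 mL → factor 27.7/1.85 = 14.973
Step 2: 0.35 mL + 16.2 mL = 16.55 mL total → factor 16.55/0.35 = 47.286
Step 3: 0.25 mL + 750 μL = 1 mL total → factor 1/0.25 = 4
Overall dilution factor = 14.973 × 47.286 × 4 = 2832
Stock = 1.77 μM × 2832 = 5013 μM = 5.01 mM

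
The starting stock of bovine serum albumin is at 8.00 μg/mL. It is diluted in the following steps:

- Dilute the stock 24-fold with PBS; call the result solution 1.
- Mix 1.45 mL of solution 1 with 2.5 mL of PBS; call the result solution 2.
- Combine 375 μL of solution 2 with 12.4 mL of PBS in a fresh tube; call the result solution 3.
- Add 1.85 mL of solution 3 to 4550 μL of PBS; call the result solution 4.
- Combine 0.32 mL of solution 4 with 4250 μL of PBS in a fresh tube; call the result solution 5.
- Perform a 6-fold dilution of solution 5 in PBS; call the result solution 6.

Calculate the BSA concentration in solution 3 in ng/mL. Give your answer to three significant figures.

Step 1: 24-fold → factor 24
Step 2: 1.45 mL + 2.5 mL = 3.95 mL total → factor 3.95/1.45 = 2.7241
Step 3: 375 μL + 12.4 mL = 12775 μL total → factor 12775/375 = 34.067
Dilution factor through solution 3 = 24 × 2.7241 × 34.067 = 2227.3
[solution 3] = 8.00 μg/mL / 2227.3 = 0.003592 μg/mL = 3.59 ng/mL

3.59 ng/mL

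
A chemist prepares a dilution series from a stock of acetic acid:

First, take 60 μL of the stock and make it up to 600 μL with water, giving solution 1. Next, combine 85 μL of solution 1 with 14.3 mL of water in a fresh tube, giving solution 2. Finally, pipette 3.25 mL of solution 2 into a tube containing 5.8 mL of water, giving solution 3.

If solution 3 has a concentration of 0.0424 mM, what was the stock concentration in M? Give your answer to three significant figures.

Step 1: 60 μL brought to 600 μL → factor 600/60 = 10
Step 2: 85 μL + 14.3 mL = 14385 μL total → factor 14385/85 = 169.24
Step 3: 3.25 mL + 5.8 mL = 9.05 mL total → factor 9.05/3.25 = 2.7846
Overall dilution factor = 10 × 169.24 × 2.7846 = 4712.6
Stock = 0.0424 mM × 4712.6 = 199.8 mM = 0.200 M

0.200 M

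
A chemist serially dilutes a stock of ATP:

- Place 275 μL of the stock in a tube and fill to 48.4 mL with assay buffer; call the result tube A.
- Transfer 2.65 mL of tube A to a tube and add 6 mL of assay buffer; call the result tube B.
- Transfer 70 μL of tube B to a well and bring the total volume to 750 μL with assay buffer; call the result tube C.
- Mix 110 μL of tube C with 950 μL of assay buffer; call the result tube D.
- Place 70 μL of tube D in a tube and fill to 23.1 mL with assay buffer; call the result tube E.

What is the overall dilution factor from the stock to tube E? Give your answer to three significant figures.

1.96 × 10^7

Step 1: 275 μL brought to 48.4 mL → factor 48400/275 = 176
Step 2: 2.65 mL + 6 mL = 8.65 mL total → factor 8.65/2.65 = 3.2642
Step 3: 70 μL brought to 750 μL → factor 750/70 = 10.714
Step 4: 110 μL + 950 μL = 1060 μL total → factor 1060/110 = 9.6364
Step 5: 70 μL brought to 23.1 mL → factor 23100/70 = 330
Overall dilution factor = 176 × 3.2642 × 10.714 × 9.6364 × 330 = 1.9574 × 10^7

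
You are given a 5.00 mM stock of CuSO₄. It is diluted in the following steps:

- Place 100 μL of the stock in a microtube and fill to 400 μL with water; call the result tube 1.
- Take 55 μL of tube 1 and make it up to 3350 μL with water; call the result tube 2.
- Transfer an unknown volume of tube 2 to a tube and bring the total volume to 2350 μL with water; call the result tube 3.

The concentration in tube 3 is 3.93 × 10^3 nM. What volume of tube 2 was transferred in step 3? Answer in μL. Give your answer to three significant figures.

450 μL

Step 1: 100 μL brought to 400 μL → factor 400/100 = 4
Step 2: 55 μL brought to 3350 μL → factor 3350/55 = 60.909
Step 3: v brought to 2350 μL → factor = 2350 μL/v
Product of known-step factors = 243.64
Overall factor = 5.00 mM / (3.93 × 10^3 nM) = 1272.3
Step-3 factor = 1272.3 / 243.64 = 5.222
v = 2350 μL / 5.222 = 450 μL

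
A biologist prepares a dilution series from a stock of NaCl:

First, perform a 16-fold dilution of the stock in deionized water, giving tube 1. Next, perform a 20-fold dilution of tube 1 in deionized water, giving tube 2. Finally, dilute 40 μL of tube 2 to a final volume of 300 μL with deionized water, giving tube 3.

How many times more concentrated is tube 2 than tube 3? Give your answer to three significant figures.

Step 1: 16-fold → factor 16
Step 2: 20-fold → factor 20
Step 3: 40 μL brought to 300 μL → factor 300/40 = 7.5
Dilution factor to tube 2 = 320; to tube 3 = 2400
[tube 2]/[tube 3] = (factor to tube 3)/(factor to tube 2) = 2400/320 = 7.50

7.50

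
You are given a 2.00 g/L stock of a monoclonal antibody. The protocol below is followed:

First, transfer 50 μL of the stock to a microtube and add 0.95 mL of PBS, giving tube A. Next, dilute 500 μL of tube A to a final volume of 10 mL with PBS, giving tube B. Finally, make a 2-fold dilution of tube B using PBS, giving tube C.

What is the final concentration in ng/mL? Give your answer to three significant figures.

Step 1: 50 μL + 0.95 mL = 1000 μL total → factor 1000/50 = 20
Step 2: 500 μL brought to 10 mL → factor 10000/500 = 20
Step 3: 2-fold → factor 2
Overall dilution factor = 20 × 20 × 2 = 800
Final = 2.00 g/L / 800 = 0.002500 g/L = 2.50 × 10^3 ng/mL

2.50 × 10^3 ng/mL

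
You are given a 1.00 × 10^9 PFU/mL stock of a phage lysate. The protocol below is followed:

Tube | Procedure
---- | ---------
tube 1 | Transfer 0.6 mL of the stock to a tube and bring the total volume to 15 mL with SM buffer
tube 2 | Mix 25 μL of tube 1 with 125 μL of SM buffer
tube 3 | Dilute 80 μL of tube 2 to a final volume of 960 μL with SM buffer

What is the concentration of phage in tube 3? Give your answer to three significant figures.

Step 1: 0.6 mL brought to 15 mL → factor 15/0.6 = 25
Step 2: 25 μL + 125 μL = 150 μL total → factor 150/25 = 6
Step 3: 80 μL brought to 960 μL → factor 960/80 = 12
Overall dilution factor = 25 × 6 × 12 = 1800
Final = 1.00 × 10^9 PFU/mL / 1800 = 5.56 × 10^5 PFU/mL

5.56 × 10^5 PFU/mL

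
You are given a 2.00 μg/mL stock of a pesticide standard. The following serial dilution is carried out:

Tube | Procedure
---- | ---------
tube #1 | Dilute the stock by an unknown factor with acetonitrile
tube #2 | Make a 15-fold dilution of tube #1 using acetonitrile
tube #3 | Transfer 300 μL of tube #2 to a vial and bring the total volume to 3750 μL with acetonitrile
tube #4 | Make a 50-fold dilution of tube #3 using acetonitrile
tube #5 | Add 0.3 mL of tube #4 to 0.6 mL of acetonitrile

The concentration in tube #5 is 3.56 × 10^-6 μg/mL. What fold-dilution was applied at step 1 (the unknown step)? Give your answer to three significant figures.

Step 1: unknown factor x
Step 2: 15-fold → factor 15
Step 3: 300 μL brought to 3750 μL → factor 3750/300 = 12.5
Step 4: 50-fold → factor 50
Step 5: 0.3 mL + 0.6 mL = 0.9 mL total → factor 0.9/0.3 = 3
Product of known-step factors = 28125
Overall factor = 2.00 μg/mL / (3.56 × 10^-6 μg/mL) = 5.618 × 10^5
x = 5.618 × 10^5 / 28125 = 20.0

20.0-fold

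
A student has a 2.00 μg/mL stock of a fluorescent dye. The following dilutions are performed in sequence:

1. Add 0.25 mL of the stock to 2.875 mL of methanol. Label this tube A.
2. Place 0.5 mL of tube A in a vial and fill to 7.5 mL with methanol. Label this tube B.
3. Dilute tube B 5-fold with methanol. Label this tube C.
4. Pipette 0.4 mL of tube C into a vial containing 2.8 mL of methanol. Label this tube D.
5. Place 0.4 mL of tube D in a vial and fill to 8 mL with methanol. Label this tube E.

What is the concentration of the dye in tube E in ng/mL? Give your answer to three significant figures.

0.0133 ng/mL

Step 1: 0.25 mL + 2.875 mL = 3.125 mL total → factor 3.125/0.25 = 12.5
Step 2: 0.5 mL brought to 7.5 mL → factor 7.5/0.5 = 15
Step 3: 5-fold → factor 5
Step 4: 0.4 mL + 2.8 mL = 3.2 mL total → factor 3.2/0.4 = 8
Step 5: 0.4 mL brought to 8 mL → factor 8/0.4 = 20
Overall dilution factor = 12.5 × 15 × 5 × 8 × 20 = 1.5 × 10^5
Final = 2.00 μg/mL / 1.5 × 10^5 = 1.333 × 10^-5 μg/mL = 0.0133 ng/mL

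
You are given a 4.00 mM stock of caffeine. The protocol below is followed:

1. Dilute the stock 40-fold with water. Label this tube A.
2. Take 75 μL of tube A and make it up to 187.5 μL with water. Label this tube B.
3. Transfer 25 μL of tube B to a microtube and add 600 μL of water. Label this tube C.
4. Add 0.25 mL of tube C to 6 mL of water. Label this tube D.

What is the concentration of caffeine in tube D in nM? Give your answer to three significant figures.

Step 1: 40-fold → factor 40
Step 2: 75 μL brought to 187.5 μL → factor 187.5/75 = 2.5
Step 3: 25 μL + 600 μL = 625 μL total → factor 625/25 = 25
Step 4: 0.25 mL + 6 mL = 6.25 mL total → factor 6.25/0.25 = 25
Overall dilution factor = 40 × 2.5 × 25 × 25 = 62500
Final = 4.00 mM / 62500 = 6.400 × 10^-5 mM = 64.0 nM

64.0 nM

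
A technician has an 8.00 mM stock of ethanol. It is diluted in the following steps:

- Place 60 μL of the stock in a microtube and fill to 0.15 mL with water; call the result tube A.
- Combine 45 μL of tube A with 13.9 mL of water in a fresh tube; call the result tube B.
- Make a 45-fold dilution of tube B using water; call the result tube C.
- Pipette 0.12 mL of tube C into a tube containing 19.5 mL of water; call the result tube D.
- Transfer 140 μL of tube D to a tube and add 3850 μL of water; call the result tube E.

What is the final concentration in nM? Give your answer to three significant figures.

0.0492 nM

Step 1: 60 μL brought to 0.15 mL → factor 150/60 = 2.5
Step 2: 45 μL + 13.9 mL = 13945 μL total → factor 13945/45 = 309.89
Step 3: 45-fold → factor 45
Step 4: 0.12 mL + 19.5 mL = 19.62 mL total → factor 19.62/0.12 = 163.5
Step 5: 140 μL + 3850 μL = 3990 μL total → factor 3990/140 = 28.5
Overall dilution factor = 2.5 × 309.89 × 45 × 163.5 × 28.5 = 1.6245 × 10^8
Final = 8.00 mM / 1.6245 × 10^8 = 4.925 × 10^-8 mM = 0.0492 nM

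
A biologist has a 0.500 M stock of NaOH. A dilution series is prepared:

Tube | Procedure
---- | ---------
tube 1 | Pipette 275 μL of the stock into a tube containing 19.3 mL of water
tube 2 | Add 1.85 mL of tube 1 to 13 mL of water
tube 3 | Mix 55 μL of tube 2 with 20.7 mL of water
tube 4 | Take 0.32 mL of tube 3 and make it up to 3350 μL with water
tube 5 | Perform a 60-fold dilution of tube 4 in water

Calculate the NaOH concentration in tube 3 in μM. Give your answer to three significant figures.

2.32 μM

Step 1: 275 μL + 19.3 mL = 19575 μL total → factor 19575/275 = 71.182
Step 2: 1.85 mL + 13 mL = 14.85 mL total → factor 14.85/1.85 = 8.027
Step 3: 55 μL + 20.7 mL = 20755 μL total → factor 20755/55 = 377.36
Dilution factor through tube 3 = 71.182 × 8.027 × 377.36 = 2.1562 × 10^5
[tube 3] = 0.500 M / 2.1562 × 10^5 = 2.319 × 10^-6 M = 2.32 μM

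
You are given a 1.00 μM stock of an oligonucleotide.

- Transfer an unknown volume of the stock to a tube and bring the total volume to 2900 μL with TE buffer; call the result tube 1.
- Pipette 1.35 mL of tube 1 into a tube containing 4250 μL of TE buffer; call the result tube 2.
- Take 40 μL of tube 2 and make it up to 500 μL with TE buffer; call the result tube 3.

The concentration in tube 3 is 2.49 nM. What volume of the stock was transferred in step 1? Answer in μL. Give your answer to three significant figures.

374 μL

Step 1: v brought to 2900 μL → factor = 2900 μL/v
Step 2: 1.35 mL + 4250 μL = 5.6 mL total → factor 5.6/1.35 = 4.1481
Step 3: 40 μL brought to 500 μL → factor 500/40 = 12.5
Product of known-step factors = 51.852
Overall factor = 1.00 μM / (2.49 nM) = 401.61
Step-1 factor = 401.61 / 51.852 = 7.7453
v = 2900 μL / 7.7453 = 374 μL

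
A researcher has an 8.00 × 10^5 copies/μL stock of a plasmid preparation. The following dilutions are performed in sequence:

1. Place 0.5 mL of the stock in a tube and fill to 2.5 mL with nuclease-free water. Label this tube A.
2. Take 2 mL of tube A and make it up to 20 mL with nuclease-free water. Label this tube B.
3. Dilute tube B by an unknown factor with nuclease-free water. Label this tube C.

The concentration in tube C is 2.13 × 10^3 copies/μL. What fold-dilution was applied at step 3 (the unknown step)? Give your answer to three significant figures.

Step 1: 0.5 mL brought to 2.5 mL → factor 2.5/0.5 = 5
Step 2: 2 mL brought to 20 mL → factor 20/2 = 10
Step 3: unknown factor x
Product of known-step factors = 50
Overall factor = 8.00 × 10^5 copies/μL / (2.13 × 10^3 copies/μL) = 375.59
x = 375.59 / 50 = 7.51

7.51-fold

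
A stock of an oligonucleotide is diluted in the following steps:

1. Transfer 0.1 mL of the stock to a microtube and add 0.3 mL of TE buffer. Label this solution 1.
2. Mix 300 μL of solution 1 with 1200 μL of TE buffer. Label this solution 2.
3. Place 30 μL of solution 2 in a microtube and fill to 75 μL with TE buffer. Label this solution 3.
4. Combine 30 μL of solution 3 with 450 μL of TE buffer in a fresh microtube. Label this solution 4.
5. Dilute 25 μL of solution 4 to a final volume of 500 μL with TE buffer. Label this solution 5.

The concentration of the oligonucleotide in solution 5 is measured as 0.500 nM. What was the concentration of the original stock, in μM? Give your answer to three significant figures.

8.00 μM

Step 1: 0.1 mL + 0.3 mL = 0.4 mL total → factor 0.4/0.1 = 4
Step 2: 300 μL + 1200 μL = 1500 μL total → factor 1500/300 = 5
Step 3: 30 μL brought to 75 μL → factor 75/30 = 2.5
Step 4: 30 μL + 450 μL = 480 μL total → factor 480/30 = 16
Step 5: 25 μL brought to 500 μL → factor 500/25 = 20
Overall dilution factor = 4 × 5 × 2.5 × 16 × 20 = 16000
Stock = 0.500 nM × 16000 = 8000 nM = 8.00 μM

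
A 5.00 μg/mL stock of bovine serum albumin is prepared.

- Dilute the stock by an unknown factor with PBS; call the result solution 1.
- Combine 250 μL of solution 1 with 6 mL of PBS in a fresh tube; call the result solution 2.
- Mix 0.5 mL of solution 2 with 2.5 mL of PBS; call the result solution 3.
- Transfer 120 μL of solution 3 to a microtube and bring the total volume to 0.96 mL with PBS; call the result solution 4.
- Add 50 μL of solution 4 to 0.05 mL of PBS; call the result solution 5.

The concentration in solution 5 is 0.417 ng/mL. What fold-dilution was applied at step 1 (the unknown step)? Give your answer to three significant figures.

5.00-fold

Step 1: unknown factor x
Step 2: 250 μL + 6 mL = 6250 μL total → factor 6250/250 = 25
Step 3: 0.5 mL + 2.5 mL = 3 mL total → factor 3/0.5 = 6
Step 4: 120 μL brought to 0.96 mL → factor 960/120 = 8
Step 5: 50 μL + 0.05 mL = 100 μL total → factor 100/50 = 2
Product of known-step factors = 2400
Overall factor = 5.00 μg/mL / (0.417 ng/mL) = 11990
x = 11990 / 2400 = 5.00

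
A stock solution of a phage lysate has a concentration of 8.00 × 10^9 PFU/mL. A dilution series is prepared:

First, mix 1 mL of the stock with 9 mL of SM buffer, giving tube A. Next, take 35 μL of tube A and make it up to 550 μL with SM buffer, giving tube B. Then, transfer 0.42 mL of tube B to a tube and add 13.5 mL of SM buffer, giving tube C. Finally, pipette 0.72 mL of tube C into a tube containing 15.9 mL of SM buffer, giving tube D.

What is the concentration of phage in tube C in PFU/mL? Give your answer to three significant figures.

Step 1: 1 mL + 9 mL = 10 mL total → factor 10/1 = 10
Step 2: 35 μL brought to 550 μL → factor 550/35 = 15.714
Step 3: 0.42 mL + 13.5 mL = 13.92 mL total → factor 13.92/0.42 = 33.143
Dilution factor through tube C = 10 × 15.714 × 33.143 = 5208.2
[tube C] = 8.00 × 10^9 PFU/mL / 5208.2 = 1.54 × 10^6 PFU/mL

1.54 × 10^6 PFU/mL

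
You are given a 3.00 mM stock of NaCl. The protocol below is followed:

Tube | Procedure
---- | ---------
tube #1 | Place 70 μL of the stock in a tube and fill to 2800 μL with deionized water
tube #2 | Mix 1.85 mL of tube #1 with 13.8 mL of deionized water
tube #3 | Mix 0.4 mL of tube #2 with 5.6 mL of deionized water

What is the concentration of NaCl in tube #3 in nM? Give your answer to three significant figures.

591 nM

Step 1: 70 μL brought to 2800 μL → factor 2800/70 = 40
Step 2: 1.85 mL + 13.8 mL = 15.65 mL total → factor 15.65/1.85 = 8.4595
Step 3: 0.4 mL + 5.6 mL = 6 mL total → factor 6/0.4 = 15
Overall dilution factor = 40 × 8.4595 × 15 = 5075.7
Final = 3.00 mM / 5075.7 = 0.0005911 mM = 591 nM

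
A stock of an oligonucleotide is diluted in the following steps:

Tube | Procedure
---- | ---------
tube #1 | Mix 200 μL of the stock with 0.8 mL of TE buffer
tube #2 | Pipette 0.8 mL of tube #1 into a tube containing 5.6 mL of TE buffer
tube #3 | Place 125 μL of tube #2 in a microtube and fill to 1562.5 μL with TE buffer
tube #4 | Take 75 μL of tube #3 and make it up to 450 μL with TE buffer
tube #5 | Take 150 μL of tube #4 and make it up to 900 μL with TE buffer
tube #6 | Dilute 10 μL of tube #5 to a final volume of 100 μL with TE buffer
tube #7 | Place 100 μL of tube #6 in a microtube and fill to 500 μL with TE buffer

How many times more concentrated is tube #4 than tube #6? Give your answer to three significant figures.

60.0

Step 1: 200 μL + 0.8 mL = 1000 μL total → factor 1000/200 = 5
Step 2: 0.8 mL + 5.6 mL = 6.4 mL total → factor 6.4/0.8 = 8
Step 3: 125 μL brought to 1562.5 μL → factor 1562.5/125 = 12.5
Step 4: 75 μL brought to 450 μL → factor 450/75 = 6
Step 5: 150 μL brought to 900 μL → factor 900/150 = 6
Step 6: 10 μL brought to 100 μL → factor 100/10 = 10
Dilution factor to tube #4 = 3000; to tube #6 = 1.8 × 10^5
[tube #4]/[tube #6] = (factor to tube #6)/(factor to tube #4) = 1.8 × 10^5/3000 = 60.0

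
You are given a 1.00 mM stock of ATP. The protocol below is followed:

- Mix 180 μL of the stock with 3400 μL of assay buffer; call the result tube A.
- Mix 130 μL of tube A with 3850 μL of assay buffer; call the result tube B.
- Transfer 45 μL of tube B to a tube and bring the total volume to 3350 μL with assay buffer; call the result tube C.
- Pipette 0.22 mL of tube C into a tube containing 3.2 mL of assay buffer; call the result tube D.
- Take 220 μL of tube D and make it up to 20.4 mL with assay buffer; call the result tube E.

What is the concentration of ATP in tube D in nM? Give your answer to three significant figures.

Step 1: 180 μL + 3400 μL = 3580 μL total → factor 3580/180 = 19.889
Step 2: 130 μL + 3850 μL = 3980 μL total → factor 3980/130 = 30.615
Step 3: 45 μL brought to 3350 μL → factor 3350/45 = 74.444
Step 4: 0.22 mL + 3.2 mL = 3.42 mL total → factor 3.42/0.22 = 15.545
Dilution factor through tube D = 19.889 × 30.615 × 74.444 × 15.545 = 7.0467 × 10^5
[tube D] = 1.00 mM / 7.0467 × 10^5 = 1.419 × 10^-6 mM = 1.42 nM

1.42 nM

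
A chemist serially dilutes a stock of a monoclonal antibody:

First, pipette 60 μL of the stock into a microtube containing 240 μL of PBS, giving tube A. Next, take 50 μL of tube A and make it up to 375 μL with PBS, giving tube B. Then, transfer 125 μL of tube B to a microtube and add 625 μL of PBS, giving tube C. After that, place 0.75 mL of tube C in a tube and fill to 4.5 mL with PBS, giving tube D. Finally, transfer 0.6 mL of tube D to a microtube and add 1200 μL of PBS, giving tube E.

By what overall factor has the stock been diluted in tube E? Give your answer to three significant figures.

4.05 × 10^3

Step 1: 60 μL + 240 μL = 300 μL total → factor 300/60 = 5
Step 2: 50 μL brought to 375 μL → factor 375/50 = 7.5
Step 3: 125 μL + 625 μL = 750 μL total → factor 750/125 = 6
Step 4: 0.75 mL brought to 4.5 mL → factor 4.5/0.75 = 6
Step 5: 0.6 mL + 1200 μL = 1.8 mL total → factor 1.8/0.6 = 3
Overall dilution factor = 5 × 7.5 × 6 × 6 × 3 = 4050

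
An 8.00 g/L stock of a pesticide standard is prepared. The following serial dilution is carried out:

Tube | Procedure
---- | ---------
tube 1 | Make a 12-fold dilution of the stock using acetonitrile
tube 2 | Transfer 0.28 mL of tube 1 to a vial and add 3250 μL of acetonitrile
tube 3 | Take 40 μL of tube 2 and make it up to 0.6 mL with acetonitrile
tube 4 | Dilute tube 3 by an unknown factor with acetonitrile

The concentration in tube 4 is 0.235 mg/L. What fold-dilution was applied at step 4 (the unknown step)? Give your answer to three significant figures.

Step 1: 12-fold → factor 12
Step 2: 0.28 mL + 3250 μL = 3.53 mL total → factor 3.53/0.28 = 12.607
Step 3: 40 μL brought to 0.6 mL → factor 600/40 = 15
Step 4: unknown factor x
Product of known-step factors = 2269.3
Overall factor = 8.00 g/L / (0.235 mg/L) = 34043
x = 34043 / 2269.3 = 15.0

15.0-fold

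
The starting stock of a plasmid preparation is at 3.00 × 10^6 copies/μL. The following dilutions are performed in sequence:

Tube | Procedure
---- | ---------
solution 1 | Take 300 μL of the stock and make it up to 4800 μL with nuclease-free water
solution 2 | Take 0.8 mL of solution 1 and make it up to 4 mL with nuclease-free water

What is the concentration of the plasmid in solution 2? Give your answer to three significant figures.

3.75 × 10^4 copies/μL

Step 1: 300 μL brought to 4800 μL → factor 4800/300 = 16
Step 2: 0.8 mL brought to 4 mL → factor 4/0.8 = 5
Overall dilution factor = 16 × 5 = 80
Final = 3.00 × 10^6 copies/μL / 80 = 3.75 × 10^4 copies/μL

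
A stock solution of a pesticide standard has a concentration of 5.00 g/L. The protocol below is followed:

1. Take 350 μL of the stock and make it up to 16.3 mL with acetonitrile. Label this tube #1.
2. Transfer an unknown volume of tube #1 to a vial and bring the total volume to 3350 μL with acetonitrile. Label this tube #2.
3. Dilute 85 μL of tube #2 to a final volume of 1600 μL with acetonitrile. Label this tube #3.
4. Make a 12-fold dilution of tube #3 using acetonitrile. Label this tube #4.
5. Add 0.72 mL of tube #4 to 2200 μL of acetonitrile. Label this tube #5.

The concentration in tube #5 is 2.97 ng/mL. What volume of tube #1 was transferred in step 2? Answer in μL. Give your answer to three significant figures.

Step 1: 350 μL brought to 16.3 mL → factor 16300/350 = 46.571
Step 2: v brought to 3350 μL → factor = 3350 μL/v
Step 3: 85 μL brought to 1600 μL → factor 1600/85 = 18.824
Step 4: 12-fold → factor 12
Step 5: 0.72 mL + 2200 μL = 2.92 mL total → factor 2.92/0.72 = 4.0556
Product of known-step factors = 42663
Overall factor = 5.00 g/L / (2.97 ng/mL) = 1.6835 × 10^6
Step-2 factor = 1.6835 × 10^6 / 42663 = 39.46
v = 3350 μL / 39.46 = 84.9 μL

84.9 μL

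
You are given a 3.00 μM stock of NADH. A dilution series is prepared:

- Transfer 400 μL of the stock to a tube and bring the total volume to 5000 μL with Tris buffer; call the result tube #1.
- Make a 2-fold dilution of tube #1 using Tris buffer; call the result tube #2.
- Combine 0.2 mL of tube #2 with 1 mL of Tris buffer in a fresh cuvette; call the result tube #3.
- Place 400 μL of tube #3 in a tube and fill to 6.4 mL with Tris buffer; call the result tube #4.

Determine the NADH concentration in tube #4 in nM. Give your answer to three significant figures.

Step 1: 400 μL brought to 5000 μL → factor 5000/400 = 12.5
Step 2: 2-fold → factor 2
Step 3: 0.2 mL + 1 mL = 1.2 mL total → factor 1.2/0.2 = 6
Step 4: 400 μL brought to 6.4 mL → factor 6400/400 = 16
Overall dilution factor = 12.5 × 2 × 6 × 16 = 2400
Final = 3.00 μM / 2400 = 0.001250 μM = 1.25 nM

1.25 nM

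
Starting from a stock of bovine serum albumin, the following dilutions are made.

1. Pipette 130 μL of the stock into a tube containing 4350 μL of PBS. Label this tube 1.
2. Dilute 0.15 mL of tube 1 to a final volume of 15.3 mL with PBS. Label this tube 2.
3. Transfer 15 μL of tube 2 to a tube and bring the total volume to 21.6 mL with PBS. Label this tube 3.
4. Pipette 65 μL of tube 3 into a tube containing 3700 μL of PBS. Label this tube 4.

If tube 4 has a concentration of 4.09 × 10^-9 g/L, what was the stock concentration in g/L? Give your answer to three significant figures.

1.20 g/L

Step 1: 130 μL + 4350 μL = 4480 μL total → factor 4480/130 = 34.462
Step 2: 0.15 mL brought to 15.3 mL → factor 15.3/0.15 = 102
Step 3: 15 μL brought to 21.6 mL → factor 21600/15 = 1440
Step 4: 65 μL + 3700 μL = 3765 μL total → factor 3765/65 = 57.923
Overall dilution factor = 34.462 × 102 × 1440 × 57.923 = 2.9319 × 10^8
Stock = 4.09 × 10^-9 g/L × 2.9319 × 10^8 = 1.20 g/L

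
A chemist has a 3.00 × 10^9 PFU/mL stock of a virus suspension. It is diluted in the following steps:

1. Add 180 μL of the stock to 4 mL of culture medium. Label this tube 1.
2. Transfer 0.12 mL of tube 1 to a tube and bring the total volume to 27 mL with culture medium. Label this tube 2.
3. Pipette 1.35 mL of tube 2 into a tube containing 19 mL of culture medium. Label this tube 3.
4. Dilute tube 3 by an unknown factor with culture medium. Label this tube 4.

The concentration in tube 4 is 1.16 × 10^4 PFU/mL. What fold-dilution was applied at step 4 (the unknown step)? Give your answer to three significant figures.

3.28-fold

Step 1: 180 μL + 4 mL = 4180 μL total → factor 4180/180 = 23.222
Step 2: 0.12 mL brought to 27 mL → factor 27/0.12 = 225
Step 3: 1.35 mL + 19 mL = 20.35 mL total → factor 20.35/1.35 = 15.074
Step 4: unknown factor x
Product of known-step factors = 78762
Overall factor = 3.00 × 10^9 PFU/mL / (1.16 × 10^4 PFU/mL) = 2.5862 × 10^5
x = 2.5862 × 10^5 / 78762 = 3.28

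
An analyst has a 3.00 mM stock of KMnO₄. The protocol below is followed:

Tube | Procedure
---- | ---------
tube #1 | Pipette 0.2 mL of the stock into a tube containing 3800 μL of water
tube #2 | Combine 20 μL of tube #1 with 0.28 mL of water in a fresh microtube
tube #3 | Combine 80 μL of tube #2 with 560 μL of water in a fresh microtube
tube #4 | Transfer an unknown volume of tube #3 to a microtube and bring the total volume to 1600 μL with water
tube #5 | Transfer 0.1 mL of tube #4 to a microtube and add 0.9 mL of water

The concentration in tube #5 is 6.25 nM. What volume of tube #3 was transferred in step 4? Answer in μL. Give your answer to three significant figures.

Step 1: 0.2 mL + 3800 μL = 4 mL total → factor 4/0.2 = 20
Step 2: 20 μL + 0.28 mL = 300 μL total → factor 300/20 = 15
Step 3: 80 μL + 560 μL = 640 μL total → factor 640/80 = 8
Step 4: v brought to 1600 μL → factor = 1600 μL/v
Step 5: 0.1 mL + 0.9 mL = 1 mL total → factor 1/0.1 = 10
Product of known-step factors = 24000
Overall factor = 3.00 mM / (6.25 nM) = 4.8 × 10^5
Step-4 factor = 4.8 × 10^5 / 24000 = 20
v = 1600 μL / 20 = 80.0 μL

80.0 μL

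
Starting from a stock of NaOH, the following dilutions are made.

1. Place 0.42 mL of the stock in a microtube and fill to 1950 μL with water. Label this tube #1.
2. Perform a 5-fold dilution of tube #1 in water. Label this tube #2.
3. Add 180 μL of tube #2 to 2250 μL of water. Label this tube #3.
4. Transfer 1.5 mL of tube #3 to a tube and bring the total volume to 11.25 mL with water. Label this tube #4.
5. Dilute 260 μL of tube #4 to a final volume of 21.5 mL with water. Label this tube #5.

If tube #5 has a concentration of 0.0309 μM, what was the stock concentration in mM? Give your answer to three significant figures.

6.01 mM

Step 1: 0.42 mL brought to 1950 μL → factor 1.95/0.42 = 4.6429
Step 2: 5-fold → factor 5
Step 3: 180 μL + 2250 μL = 2430 μL total → factor 2430/180 = 13.5
Step 4: 1.5 mL brought to 11.25 mL → factor 11.25/1.5 = 7.5
Step 5: 260 μL brought to 21.5 mL → factor 21500/260 = 82.692
Overall dilution factor = 4.6429 × 5 × 13.5 × 7.5 × 82.692 = 1.9436 × 10^5
Stock = 0.0309 μM × 1.9436 × 10^5 = 6006 μM = 6.01 mM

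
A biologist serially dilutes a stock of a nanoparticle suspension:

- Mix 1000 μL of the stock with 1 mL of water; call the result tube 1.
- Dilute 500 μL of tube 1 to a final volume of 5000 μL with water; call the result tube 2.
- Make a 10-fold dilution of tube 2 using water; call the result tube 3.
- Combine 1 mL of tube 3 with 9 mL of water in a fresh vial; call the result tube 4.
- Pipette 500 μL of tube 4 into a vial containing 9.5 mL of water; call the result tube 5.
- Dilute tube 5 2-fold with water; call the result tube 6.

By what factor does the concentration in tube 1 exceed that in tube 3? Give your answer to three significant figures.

100

Step 1: 1000 μL + 1 mL = 2000 μL total → factor 2000/1000 = 2
Step 2: 500 μL brought to 5000 μL → factor 5000/500 = 10
Step 3: 10-fold → factor 10
Dilution factor to tube 1 = 2; to tube 3 = 200
[tube 1]/[tube 3] = (factor to tube 3)/(factor to tube 1) = 200/2 = 100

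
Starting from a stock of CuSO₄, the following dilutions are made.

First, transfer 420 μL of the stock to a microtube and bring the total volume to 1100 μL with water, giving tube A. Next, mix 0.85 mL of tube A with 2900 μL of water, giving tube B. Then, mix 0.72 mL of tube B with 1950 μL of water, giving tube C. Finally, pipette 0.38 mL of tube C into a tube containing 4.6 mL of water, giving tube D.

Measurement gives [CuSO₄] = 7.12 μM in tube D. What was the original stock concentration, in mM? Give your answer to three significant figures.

Step 1: 420 μL brought to 1100 μL → factor 1100/420 = 2.619
Step 2: 0.85 mL + 2900 μL = 3.75 mL total → factor 3.75/0.85 = 4.4118
Step 3: 0.72 mL + 1950 μL = 2.67 mL total → factor 2.67/0.72 = 3.7083
Step 4: 0.38 mL + 4.6 mL = 4.98 mL total → factor 4.98/0.38 = 13.105
Overall dilution factor = 2.619 × 4.4118 × 3.7083 × 13.105 = 561.54
Stock = 7.12 μM × 561.54 = 3998 μM = 4.00 mM

4.00 mM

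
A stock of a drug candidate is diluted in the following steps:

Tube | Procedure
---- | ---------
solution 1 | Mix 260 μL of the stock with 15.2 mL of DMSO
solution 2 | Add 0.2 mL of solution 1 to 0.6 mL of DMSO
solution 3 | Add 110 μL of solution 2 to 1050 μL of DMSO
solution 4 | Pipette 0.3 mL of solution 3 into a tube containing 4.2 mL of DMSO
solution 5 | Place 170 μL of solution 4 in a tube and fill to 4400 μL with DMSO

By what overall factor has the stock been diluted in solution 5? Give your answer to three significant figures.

9.74 × 10^5

Step 1: 260 μL + 15.2 mL = 15460 μL total → factor 15460/260 = 59.462
Step 2: 0.2 mL + 0.6 mL = 0.8 mL total → factor 0.8/0.2 = 4
Step 3: 110 μL + 1050 μL = 1160 μL total → factor 1160/110 = 10.545
Step 4: 0.3 mL + 4.2 mL = 4.5 mL total → factor 4.5/0.3 = 15
Step 5: 170 μL brought to 4400 μL → factor 4400/170 = 25.882
Overall dilution factor = 59.462 × 4 × 10.545 × 15 × 25.882 = 9.7377 × 10^5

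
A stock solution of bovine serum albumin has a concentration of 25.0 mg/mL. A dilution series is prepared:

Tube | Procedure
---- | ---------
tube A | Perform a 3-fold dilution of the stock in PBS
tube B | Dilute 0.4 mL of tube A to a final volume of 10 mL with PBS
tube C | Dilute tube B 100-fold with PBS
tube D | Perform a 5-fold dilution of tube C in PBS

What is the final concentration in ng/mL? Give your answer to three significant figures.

Step 1: 3-fold → factor 3
Step 2: 0.4 mL brought to 10 mL → factor 10/0.4 = 25
Step 3: 100-fold → factor 100
Step 4: 5-fold → factor 5
Overall dilution factor = 3 × 25 × 100 × 5 = 37500
Final = 25.0 mg/mL / 37500 = 0.0006667 mg/mL = 667 ng/mL

667 ng/mL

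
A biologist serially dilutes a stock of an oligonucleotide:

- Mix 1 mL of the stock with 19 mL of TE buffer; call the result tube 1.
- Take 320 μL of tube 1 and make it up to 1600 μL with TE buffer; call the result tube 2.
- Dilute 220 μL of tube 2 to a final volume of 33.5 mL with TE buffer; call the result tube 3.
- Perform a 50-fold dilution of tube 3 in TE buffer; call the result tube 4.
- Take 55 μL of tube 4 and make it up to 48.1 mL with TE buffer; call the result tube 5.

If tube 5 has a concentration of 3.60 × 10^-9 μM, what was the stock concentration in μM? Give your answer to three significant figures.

2.40 μM

Step 1: 1 mL + 19 mL = 20 mL total → factor 20/1 = 20
Step 2: 320 μL brought to 1600 μL → factor 1600/320 = 5
Step 3: 220 μL brought to 33.5 mL → factor 33500/220 = 152.27
Step 4: 50-fold → factor 50
Step 5: 55 μL brought to 48.1 mL → factor 48100/55 = 874.55
Overall dilution factor = 20 × 5 × 152.27 × 50 × 874.55 = 6.6585 × 10^8
Stock = 3.60 × 10^-9 μM × 6.6585 × 10^8 = 2.40 μM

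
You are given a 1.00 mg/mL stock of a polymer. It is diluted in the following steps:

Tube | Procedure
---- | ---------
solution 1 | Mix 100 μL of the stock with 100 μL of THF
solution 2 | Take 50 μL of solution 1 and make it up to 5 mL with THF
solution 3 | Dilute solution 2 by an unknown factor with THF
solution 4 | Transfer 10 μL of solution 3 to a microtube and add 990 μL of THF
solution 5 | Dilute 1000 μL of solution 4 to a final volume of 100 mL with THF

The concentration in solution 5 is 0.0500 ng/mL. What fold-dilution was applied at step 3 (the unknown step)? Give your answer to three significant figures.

Step 1: 100 μL + 100 μL = 200 μL total → factor 200/100 = 2
Step 2: 50 μL brought to 5 mL → factor 5000/50 = 100
Step 3: unknown factor x
Step 4: 10 μL + 990 μL = 1000 μL total → factor 1000/10 = 100
Step 5: 1000 μL brought to 100 mL → factor 1 × 10^5/1000 = 100
Product of known-step factors = 2 × 10^6
Overall factor = 1.00 mg/mL / (0.0500 ng/mL) = 2 × 10^7
x = 2 × 10^7 / 2 × 10^6 = 10.0

10.0-fold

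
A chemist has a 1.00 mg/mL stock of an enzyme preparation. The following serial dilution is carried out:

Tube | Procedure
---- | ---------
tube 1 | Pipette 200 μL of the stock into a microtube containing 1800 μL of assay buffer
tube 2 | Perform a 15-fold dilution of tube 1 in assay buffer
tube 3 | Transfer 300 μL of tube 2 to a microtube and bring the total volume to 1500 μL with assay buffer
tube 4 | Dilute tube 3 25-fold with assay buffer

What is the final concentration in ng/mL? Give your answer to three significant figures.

Step 1: 200 μL + 1800 μL = 2000 μL total → factor 2000/200 = 10
Step 2: 15-fold → factor 15
Step 3: 300 μL brought to 1500 μL → factor 1500/300 = 5
Step 4: 25-fold → factor 25
Overall dilution factor = 10 × 15 × 5 × 25 = 18750
Final = 1.00 mg/mL / 18750 = 5.333 × 10^-5 mg/mL = 53.3 ng/mL

53.3 ng/mL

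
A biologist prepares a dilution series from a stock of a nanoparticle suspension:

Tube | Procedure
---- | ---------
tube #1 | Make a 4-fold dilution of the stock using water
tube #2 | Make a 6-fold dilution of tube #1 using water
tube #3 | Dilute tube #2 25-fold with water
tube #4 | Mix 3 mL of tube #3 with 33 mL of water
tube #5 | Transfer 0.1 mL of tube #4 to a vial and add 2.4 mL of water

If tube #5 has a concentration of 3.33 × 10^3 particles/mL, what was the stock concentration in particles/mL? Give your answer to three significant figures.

5.99 × 10^8 particles/mL

Step 1: 4-fold → factor 4
Step 2: 6-fold → factor 6
Step 3: 25-fold → factor 25
Step 4: 3 mL + 33 mL = 36 mL total → factor 36/3 = 12
Step 5: 0.1 mL + 2.4 mL = 2.5 mL total → factor 2.5/0.1 = 25
Overall dilution factor = 4 × 6 × 25 × 12 × 25 = 1.8 × 10^5
Stock = 3.33 × 10^3 particles/mL × 1.8 × 10^5 = 5.99 × 10^8 particles/mL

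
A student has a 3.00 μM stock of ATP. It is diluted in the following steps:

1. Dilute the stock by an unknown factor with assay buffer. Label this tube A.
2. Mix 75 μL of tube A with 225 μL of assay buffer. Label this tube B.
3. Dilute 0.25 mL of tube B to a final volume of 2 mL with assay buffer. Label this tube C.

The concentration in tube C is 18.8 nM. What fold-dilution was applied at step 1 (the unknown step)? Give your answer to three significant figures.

Step 1: unknown factor x
Step 2: 75 μL + 225 μL = 300 μL total → factor 300/75 = 4
Step 3: 0.25 mL brought to 2 mL → factor 2/0.25 = 8
Product of known-step factors = 32
Overall factor = 3.00 μM / (18.8 nM) = 159.57
x = 159.57 / 32 = 4.99

4.99-fold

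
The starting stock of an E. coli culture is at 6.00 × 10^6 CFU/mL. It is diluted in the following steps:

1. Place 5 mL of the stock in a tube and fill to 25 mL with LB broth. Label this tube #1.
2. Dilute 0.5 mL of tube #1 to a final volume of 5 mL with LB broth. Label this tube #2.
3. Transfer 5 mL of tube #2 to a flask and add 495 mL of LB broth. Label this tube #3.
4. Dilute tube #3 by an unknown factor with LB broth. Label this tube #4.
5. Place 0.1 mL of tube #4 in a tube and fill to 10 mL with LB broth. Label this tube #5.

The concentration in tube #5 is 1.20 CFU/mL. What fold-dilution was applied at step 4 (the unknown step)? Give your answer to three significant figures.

10.0-fold

Step 1: 5 mL brought to 25 mL → factor 25/5 = 5
Step 2: 0.5 mL brought to 5 mL → factor 5/0.5 = 10
Step 3: 5 mL + 495 mL = 500 mL total → factor 500/5 = 100
Step 4: unknown factor x
Step 5: 0.1 mL brought to 10 mL → factor 10/0.1 = 100
Product of known-step factors = 5 × 10^5
Overall factor = 6.00 × 10^6 CFU/mL / (1.20 CFU/mL) = 5 × 10^6
x = 5 × 10^6 / 5 × 10^5 = 10.0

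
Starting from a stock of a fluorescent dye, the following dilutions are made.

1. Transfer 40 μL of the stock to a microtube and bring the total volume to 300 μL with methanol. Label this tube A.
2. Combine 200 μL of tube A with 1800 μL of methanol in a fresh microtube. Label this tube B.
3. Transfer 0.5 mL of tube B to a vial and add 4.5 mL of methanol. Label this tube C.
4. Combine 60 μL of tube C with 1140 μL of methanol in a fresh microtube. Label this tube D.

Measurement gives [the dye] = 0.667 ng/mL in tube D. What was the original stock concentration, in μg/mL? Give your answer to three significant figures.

10.0 μg/mL

Step 1: 40 μL brought to 300 μL → factor 300/40 = 7.5
Step 2: 200 μL + 1800 μL = 2000 μL total → factor 2000/200 = 10
Step 3: 0.5 mL + 4.5 mL = 5 mL total → factor 5/0.5 = 10
Step 4: 60 μL + 1140 μL = 1200 μL total → factor 1200/60 = 20
Overall dilution factor = 7.5 × 10 × 10 × 20 = 15000
Stock = 0.667 ng/mL × 15000 = 1.000 × 10^4 ng/mL = 10.0 μg/mL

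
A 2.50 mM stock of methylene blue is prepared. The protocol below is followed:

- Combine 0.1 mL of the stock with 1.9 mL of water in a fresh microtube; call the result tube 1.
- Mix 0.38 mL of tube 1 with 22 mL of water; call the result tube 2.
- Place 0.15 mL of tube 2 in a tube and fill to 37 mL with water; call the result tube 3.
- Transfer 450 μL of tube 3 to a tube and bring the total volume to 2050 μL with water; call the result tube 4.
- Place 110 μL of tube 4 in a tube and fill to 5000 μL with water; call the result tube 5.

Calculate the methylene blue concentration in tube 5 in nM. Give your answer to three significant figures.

Step 1: 0.1 mL + 1.9 mL = 2 mL total → factor 2/0.1 = 20
Step 2: 0.38 mL + 22 mL = 22.38 mL total → factor 22.38/0.38 = 58.895
Step 3: 0.15 mL brought to 37 mL → factor 37/0.15 = 246.67
Step 4: 450 μL brought to 2050 μL → factor 2050/450 = 4.5556
Step 5: 110 μL brought to 5000 μL → factor 5000/110 = 45.455
Dilution factor through tube 5 = 20 × 58.895 × 246.67 × 4.5556 × 45.455 = 6.0164 × 10^7
[tube 5] = 2.50 mM / 6.0164 × 10^7 = 4.155 × 10^-8 mM = 0.0416 nM

0.0416 nM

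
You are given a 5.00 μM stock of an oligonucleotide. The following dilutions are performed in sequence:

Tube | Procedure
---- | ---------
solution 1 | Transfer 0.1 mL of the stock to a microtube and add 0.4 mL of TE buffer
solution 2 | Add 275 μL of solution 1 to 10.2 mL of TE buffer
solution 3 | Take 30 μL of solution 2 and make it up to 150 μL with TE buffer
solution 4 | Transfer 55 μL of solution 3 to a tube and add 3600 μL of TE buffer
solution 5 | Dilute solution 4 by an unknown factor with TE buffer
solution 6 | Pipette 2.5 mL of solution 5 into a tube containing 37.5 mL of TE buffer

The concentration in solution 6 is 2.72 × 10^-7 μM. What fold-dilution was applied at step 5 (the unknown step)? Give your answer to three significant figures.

Step 1: 0.1 mL + 0.4 mL = 0.5 mL total → factor 0.5/0.1 = 5
Step 2: 275 μL + 10.2 mL = 10475 μL total → factor 10475/275 = 38.091
Step 3: 30 μL brought to 150 μL → factor 150/30 = 5
Step 4: 55 μL + 3600 μL = 3655 μL total → factor 3655/55 = 66.455
Step 5: unknown factor x
Step 6: 2.5 mL + 37.5 mL = 40 mL total → factor 40/2.5 = 16
Product of known-step factors = 1.0125 × 10^6
Overall factor = 5.00 μM / (2.72 × 10^-7 μM) = 1.8382 × 10^7
x = 1.8382 × 10^7 / 1.0125 × 10^6 = 18.2

18.2-fold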